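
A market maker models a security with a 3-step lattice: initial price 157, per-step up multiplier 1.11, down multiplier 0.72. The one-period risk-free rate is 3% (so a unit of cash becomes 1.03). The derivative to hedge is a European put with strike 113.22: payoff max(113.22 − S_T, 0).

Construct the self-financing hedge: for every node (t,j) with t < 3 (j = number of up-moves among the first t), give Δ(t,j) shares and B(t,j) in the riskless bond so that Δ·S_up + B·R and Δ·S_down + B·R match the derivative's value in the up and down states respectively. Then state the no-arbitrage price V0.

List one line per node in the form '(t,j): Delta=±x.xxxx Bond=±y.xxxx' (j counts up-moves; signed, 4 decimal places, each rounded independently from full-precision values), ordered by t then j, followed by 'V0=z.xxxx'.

(0,0): Delta=-0.1354 Bond=23.7921
(1,0): Delta=-0.5439 Bond=70.6788
(1,1): Delta=-0.0670 Bond=12.5903
(2,0): Delta=-1.0000 Bond=109.9223
(2,1): Delta=-0.4675 Bond=63.2190
(2,2): Delta=0.0000 Bond=0.0000
V0=2.5322

Since d<R<u, set p* = (R−d)/(u−d) = 0.7949; price each node as the discounted p*-expectation of its children.
Terminal values V(3,·): V(3,0)=54.6201, V(3,1)=22.8784, V(3,2)=0.0000, V(3,3)=0.0000
  t=2,j=0: stock 81.3888 → up 90.3416 (V=22.8784), down 58.5999 (V=54.6201). Price 28.5335; hedge Δ=-1.0000, bond B=109.9223.
  t=2,j=1: stock 125.4744 → up 139.2766 (V=0.0000), down 90.3416 (V=22.8784). Price 4.5563; hedge Δ=-0.4675, bond B=63.2190.
  t=2,j=2: stock 193.4397 → up 214.7181 (V=0.0000), down 139.2766 (V=0.0000). Price 0.0000; hedge Δ=0.0000, bond B=0.0000.
  t=1,j=0: stock 113.0400 → up 125.4744 (V=4.5563), down 81.3888 (V=28.5335). Price 9.1988; hedge Δ=-0.5439, bond B=70.6788.
  t=1,j=1: stock 174.2700 → up 193.4397 (V=0.0000), down 125.4744 (V=4.5563). Price 0.9074; hedge Δ=-0.0670, bond B=12.5903.
  t=0,j=0: stock 157.0000 → up 174.2700 (V=0.9074), down 113.0400 (V=9.1988). Price 2.5322; hedge Δ=-0.1354, bond B=23.7921.
Root portfolio cost Δ·157+B reproduces V0=2.5322.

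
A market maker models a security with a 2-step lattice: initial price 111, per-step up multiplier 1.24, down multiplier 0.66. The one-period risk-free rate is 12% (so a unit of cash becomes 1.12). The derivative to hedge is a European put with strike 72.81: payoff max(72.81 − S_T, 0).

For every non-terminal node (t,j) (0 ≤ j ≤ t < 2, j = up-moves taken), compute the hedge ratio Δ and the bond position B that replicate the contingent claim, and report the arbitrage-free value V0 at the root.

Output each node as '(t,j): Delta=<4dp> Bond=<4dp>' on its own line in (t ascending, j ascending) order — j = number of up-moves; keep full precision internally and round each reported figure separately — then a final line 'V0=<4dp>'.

Under the risk-neutral measure, an up-move has probability p* = (R−d)/(u−d) = 0.7931 and values discount at R = 1.12.
Terminal values V(2,·): V(2,0)=24.4584, V(2,1)=0.0000, V(2,2)=0.0000
  t=1,j=0: stock 73.2600 → up 90.8424 (V=0.0000), down 48.3516 (V=24.4584). Price 4.5182; hedge Δ=-0.5756, bond B=46.6878.
  t=1,j=1: stock 137.6400 → up 170.6736 (V=0.0000), down 90.8424 (V=0.0000). Price 0.0000; hedge Δ=0.0000, bond B=0.0000.
  t=0,j=0: stock 111.0000 → up 137.6400 (V=0.0000), down 73.2600 (V=4.5182). Price 0.8346; hedge Δ=-0.0702, bond B=8.6246.
Root portfolio cost Δ·111+B reproduces V0=0.8346.

(0,0): Delta=-0.0702 Bond=8.6246
(1,0): Delta=-0.5756 Bond=46.6878
(1,1): Delta=0.0000 Bond=0.0000
V0=0.8346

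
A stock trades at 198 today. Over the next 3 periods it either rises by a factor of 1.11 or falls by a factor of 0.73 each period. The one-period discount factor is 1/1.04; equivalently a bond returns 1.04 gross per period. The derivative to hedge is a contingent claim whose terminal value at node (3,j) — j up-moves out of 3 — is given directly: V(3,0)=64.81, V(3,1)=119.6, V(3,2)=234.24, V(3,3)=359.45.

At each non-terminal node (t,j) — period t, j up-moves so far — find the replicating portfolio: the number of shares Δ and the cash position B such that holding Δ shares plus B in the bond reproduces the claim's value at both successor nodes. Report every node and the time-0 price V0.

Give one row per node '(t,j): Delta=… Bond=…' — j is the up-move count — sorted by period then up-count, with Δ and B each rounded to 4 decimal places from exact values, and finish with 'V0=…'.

The replicating-portfolio and risk-neutral prices coincide; use p* = (1.04−0.73)/(1.11−0.73) = 0.8158 for the latter.
Terminal values V(3,·): V(3,0)=64.8100, V(3,1)=119.6000, V(3,2)=234.2400, V(3,3)=359.4500
Node (2,0) S=105.5142: V=(p*·119.6000+(1−p*)·64.8100)/1.04=105.2953; Δ=(119.6000−64.8100)/(117.1208−77.0254)=1.3665; B=V−Δ·S=-38.8889
Node (2,1) S=160.4394: V=(p*·234.2400+(1−p*)·119.6000)/1.04=204.9251; Δ=(234.2400−119.6000)/(178.0877−117.1208)=1.8804; B=V−Δ·S=-96.7591
Node (2,2) S=243.9558: V=(p*·359.4500+(1−p*)·234.2400)/1.04=323.4471; Δ=(359.4500−234.2400)/(270.7909−178.0877)=1.3507; B=V−Δ·S=-6.0529
Node (1,0) S=144.5400: V=(p*·204.9251+(1−p*)·105.2953)/1.04=179.3964; Δ=(204.9251−105.2953)/(160.4394−105.5142)=1.8139; B=V−Δ·S=-82.7873
Node (1,1) S=219.7800: V=(p*·323.4471+(1−p*)·204.9251)/1.04=290.0136; Δ=(323.4471−204.9251)/(243.9558−160.4394)=1.4191; B=V−Δ·S=-21.8865
Node (0,0) S=198.0000: V=(p*·290.0136+(1−p*)·179.3964)/1.04=259.2661; Δ=(290.0136−179.3964)/(219.7800−144.5400)=1.4702; B=V−Δ·S=-31.8318
Check: Δ(0,0)·S0 + B(0,0) = 259.2661 = V0.

(0,0): Delta=1.4702 Bond=-31.8318
(1,0): Delta=1.8139 Bond=-82.7873
(1,1): Delta=1.4191 Bond=-21.8865
(2,0): Delta=1.3665 Bond=-38.8889
(2,1): Delta=1.8804 Bond=-96.7591
(2,2): Delta=1.3507 Bond=-6.0529
V0=259.2661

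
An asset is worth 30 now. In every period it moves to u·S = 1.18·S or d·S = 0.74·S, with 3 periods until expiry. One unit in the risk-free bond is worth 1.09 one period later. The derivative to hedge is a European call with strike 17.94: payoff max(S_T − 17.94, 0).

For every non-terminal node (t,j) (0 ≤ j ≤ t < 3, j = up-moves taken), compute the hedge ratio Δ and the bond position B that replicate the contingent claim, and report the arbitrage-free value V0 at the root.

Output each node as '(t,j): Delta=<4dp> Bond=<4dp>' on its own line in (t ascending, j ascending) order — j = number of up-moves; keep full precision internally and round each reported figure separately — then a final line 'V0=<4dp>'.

(0,0): Delta=0.9846 Bond=-13.3519
(1,0): Delta=0.8889 Bond=-12.4296
(1,1): Delta=1.0000 Bond=-15.0997
(2,0): Delta=0.1999 Bond=-2.2296
(2,1): Delta=1.0000 Bond=-16.4587
(2,2): Delta=1.0000 Bond=-16.4587
V0=16.1852

The replicating-portfolio and risk-neutral prices coincide; use p* = (1.09−0.74)/(1.18−0.74) = 0.7955 for the latter.
At expiry t=3: V(3,0)=0.0000, V(3,1)=1.4450, V(3,2)=12.9713, V(3,3)=31.3510
  t=2,j=0: stock 16.4280 → up 19.3850 (V=1.4450), down 12.1567 (V=0.0000). Price 1.0546; hedge Δ=0.1999, bond B=-2.2296.
  t=2,j=1: stock 26.1960 → up 30.9113 (V=12.9713), down 19.3850 (V=1.4450). Price 9.7373; hedge Δ=1.0000, bond B=-16.4587.
  t=2,j=2: stock 41.7720 → up 49.2910 (V=31.3510), down 30.9113 (V=12.9713). Price 25.3133; hedge Δ=1.0000, bond B=-16.4587.
  t=1,j=0: stock 22.2000 → up 26.1960 (V=9.7373), down 16.4280 (V=1.0546). Price 7.3039; hedge Δ=0.8889, bond B=-12.4296.
  t=1,j=1: stock 35.4000 → up 41.7720 (V=25.3133), down 26.1960 (V=9.7373). Price 20.3003; hedge Δ=1.0000, bond B=-15.0997.
  t=0,j=0: stock 30.0000 → up 35.4000 (V=20.3003), down 22.2000 (V=7.3039). Price 16.1852; hedge Δ=0.9846, bond B=-13.3519.
Each (Δ,B) replicates both successor values, so the strategy is self-financing and V0 is arbitrage-free.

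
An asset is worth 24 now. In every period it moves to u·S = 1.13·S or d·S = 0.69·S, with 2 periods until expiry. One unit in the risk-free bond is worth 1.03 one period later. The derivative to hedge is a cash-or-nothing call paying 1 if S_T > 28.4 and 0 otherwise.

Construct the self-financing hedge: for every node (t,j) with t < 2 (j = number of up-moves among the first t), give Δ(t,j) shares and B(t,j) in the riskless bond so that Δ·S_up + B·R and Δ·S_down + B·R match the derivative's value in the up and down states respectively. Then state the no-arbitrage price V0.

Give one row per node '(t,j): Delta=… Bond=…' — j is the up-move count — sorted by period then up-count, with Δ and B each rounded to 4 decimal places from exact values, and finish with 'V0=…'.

Risk-neutral probability p* = (R−d)/(u−d) = (1.03−0.69)/(1.13−0.69) = 0.7727.
Terminal payoffs: V(2,0)=0.0000, V(2,1)=0.0000, V(2,2)=1.0000
  t=1,j=0: stock 16.5600 → up 18.7128 (V=0.0000), down 11.4264 (V=0.0000). Price 0.0000; hedge Δ=0.0000, bond B=0.0000.
  t=1,j=1: stock 27.1200 → up 30.6456 (V=1.0000), down 18.7128 (V=0.0000). Price 0.7502; hedge Δ=0.0838, bond B=-1.5225.
  t=0,j=0: stock 24.0000 → up 27.1200 (V=0.7502), down 16.5600 (V=0.0000). Price 0.5628; hedge Δ=0.0710, bond B=-1.1422.
Check: Δ(0,0)·S0 + B(0,0) = 0.5628 = V0.

(0,0): Delta=0.0710 Bond=-1.1422
(1,0): Delta=0.0000 Bond=0.0000
(1,1): Delta=0.0838 Bond=-1.5225
V0=0.5628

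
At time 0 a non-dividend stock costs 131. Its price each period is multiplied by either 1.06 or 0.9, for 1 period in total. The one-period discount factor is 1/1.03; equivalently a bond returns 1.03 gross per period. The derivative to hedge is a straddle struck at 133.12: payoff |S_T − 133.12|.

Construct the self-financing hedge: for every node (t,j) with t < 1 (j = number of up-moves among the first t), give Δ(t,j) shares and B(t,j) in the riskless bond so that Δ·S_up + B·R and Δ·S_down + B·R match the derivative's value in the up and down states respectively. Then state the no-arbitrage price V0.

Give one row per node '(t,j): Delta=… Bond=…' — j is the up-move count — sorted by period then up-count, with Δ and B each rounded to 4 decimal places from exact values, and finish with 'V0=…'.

Under the risk-neutral measure, an up-move has probability p* = (R−d)/(u−d) = 0.8125 and values discount at R = 1.03.
At expiry t=1: V(1,0)=15.2200, V(1,1)=5.7400
(0,0): S=131.0000. Δ = (V_up−V_dn)/(S_up−S_dn) = (5.7400−15.2200)/(138.8600−117.9000) = -0.4523. V = [p*·5.7400 + (1−p*)·15.2200]/1.03 = 7.2985. B = V − Δ·S = 66.5485.
Self-financing check: at every node Δ·S+B equals the discounted successor values.

(0,0): Delta=-0.4523 Bond=66.5485
V0=7.2985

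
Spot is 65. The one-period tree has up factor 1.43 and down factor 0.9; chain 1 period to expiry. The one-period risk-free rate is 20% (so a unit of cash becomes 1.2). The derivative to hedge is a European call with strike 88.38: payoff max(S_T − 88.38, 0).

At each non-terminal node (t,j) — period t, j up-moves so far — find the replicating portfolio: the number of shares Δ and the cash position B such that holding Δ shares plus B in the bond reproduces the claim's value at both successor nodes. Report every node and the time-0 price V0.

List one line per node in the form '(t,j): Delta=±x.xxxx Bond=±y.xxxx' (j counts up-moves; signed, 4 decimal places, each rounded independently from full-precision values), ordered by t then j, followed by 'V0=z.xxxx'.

(0,0): Delta=0.1327 Bond=-6.4670
V0=2.1557

The replicating-portfolio and risk-neutral prices coincide; use p* = (1.2−0.9)/(1.43−0.9) = 0.5660 for the latter.
Terminal payoffs: V(1,0)=0.0000, V(1,1)=4.5700
  t=0,j=0: stock 65.0000 → up 92.9500 (V=4.5700), down 58.5000 (V=0.0000). Price 2.1557; hedge Δ=0.1327, bond B=-6.4670.
Each (Δ,B) replicates both successor values, so the strategy is self-financing and V0 is arbitrage-free.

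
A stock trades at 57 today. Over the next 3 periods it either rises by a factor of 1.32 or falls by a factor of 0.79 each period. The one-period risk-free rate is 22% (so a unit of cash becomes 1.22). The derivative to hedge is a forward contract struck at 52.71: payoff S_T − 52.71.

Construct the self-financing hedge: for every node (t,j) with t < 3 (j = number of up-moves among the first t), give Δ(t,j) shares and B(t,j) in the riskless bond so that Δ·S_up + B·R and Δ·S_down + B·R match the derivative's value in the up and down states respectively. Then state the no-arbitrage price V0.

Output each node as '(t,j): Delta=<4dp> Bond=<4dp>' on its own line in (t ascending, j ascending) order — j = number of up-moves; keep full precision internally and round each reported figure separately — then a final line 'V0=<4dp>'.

(0,0): Delta=1.0000 Bond=-29.0278
(1,0): Delta=1.0000 Bond=-35.4139
(1,1): Delta=1.0000 Bond=-35.4139
(2,0): Delta=1.0000 Bond=-43.2049
(2,1): Delta=1.0000 Bond=-43.2049
(2,2): Delta=1.0000 Bond=-43.2049
V0=27.9722

Since d<R<u, set p* = (R−d)/(u−d) = 0.8113; price each node as the discounted p*-expectation of its children.
At expiry t=3: V(3,0)=-24.6068, V(3,1)=-5.7527, V(3,2)=25.7503, V(3,3)=78.3882
Node (2,0) S=35.5737: V=(p*·-5.7527+(1−p*)·-24.6068)/1.22=-7.6312; Δ=(-5.7527−-24.6068)/(46.9573−28.1032)=1.0000; B=V−Δ·S=-43.2049
Node (2,1) S=59.4396: V=(p*·25.7503+(1−p*)·-5.7527)/1.22=16.2347; Δ=(25.7503−-5.7527)/(78.4603−46.9573)=1.0000; B=V−Δ·S=-43.2049
Node (2,2) S=99.3168: V=(p*·78.3882+(1−p*)·25.7503)/1.22=56.1119; Δ=(78.3882−25.7503)/(131.0982−78.4603)=1.0000; B=V−Δ·S=-43.2049
Node (1,0) S=45.0300: V=(p*·16.2347+(1−p*)·-7.6312)/1.22=9.6161; Δ=(16.2347−-7.6312)/(59.4396−35.5737)=1.0000; B=V−Δ·S=-35.4139
Node (1,1) S=75.2400: V=(p*·56.1119+(1−p*)·16.2347)/1.22=39.8261; Δ=(56.1119−16.2347)/(99.3168−59.4396)=1.0000; B=V−Δ·S=-35.4139
Node (0,0) S=57.0000: V=(p*·39.8261+(1−p*)·9.6161)/1.22=27.9722; Δ=(39.8261−9.6161)/(75.2400−45.0300)=1.0000; B=V−Δ·S=-29.0278
The time-0 hedge costs 27.9722, which is the no-arbitrage price.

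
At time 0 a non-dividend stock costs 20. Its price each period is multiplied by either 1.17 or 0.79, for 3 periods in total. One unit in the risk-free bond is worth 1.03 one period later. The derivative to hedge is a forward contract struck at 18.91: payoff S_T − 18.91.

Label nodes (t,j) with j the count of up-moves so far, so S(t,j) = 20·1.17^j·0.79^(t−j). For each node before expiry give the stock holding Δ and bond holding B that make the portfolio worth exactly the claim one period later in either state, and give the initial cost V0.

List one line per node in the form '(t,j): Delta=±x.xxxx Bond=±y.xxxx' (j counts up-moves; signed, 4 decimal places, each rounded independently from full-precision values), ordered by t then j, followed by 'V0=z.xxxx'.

Since d<R<u, set p* = (R−d)/(u−d) = 0.6316; price each node as the discounted p*-expectation of its children.
Payoff layer (t=3): V(3,0)=-9.0492, V(3,1)=-4.3061, V(3,2)=2.7186, V(3,3)=13.1223
  t=2,j=0: stock 12.4820 → up 14.6039 (V=-4.3061), down 9.8608 (V=-9.0492). Price -5.8772; hedge Δ=1.0000, bond B=-18.3592.
  t=2,j=1: stock 18.4860 → up 21.6286 (V=2.7186), down 14.6039 (V=-4.3061). Price 0.1268; hedge Δ=1.0000, bond B=-18.3592.
  t=2,j=2: stock 27.3780 → up 32.0323 (V=13.1223), down 21.6286 (V=2.7186). Price 9.0188; hedge Δ=1.0000, bond B=-18.3592.
  t=1,j=0: stock 15.8000 → up 18.4860 (V=0.1268), down 12.4820 (V=-5.8772). Price -2.0245; hedge Δ=1.0000, bond B=-17.8245.
  t=1,j=1: stock 23.4000 → up 27.3780 (V=9.0188), down 18.4860 (V=0.1268). Price 5.5755; hedge Δ=1.0000, bond B=-17.8245.
  t=0,j=0: stock 20.0000 → up 23.4000 (V=5.5755), down 15.8000 (V=-2.0245). Price 2.6947; hedge Δ=1.0000, bond B=-17.3053.
Root portfolio cost Δ·20+B reproduces V0=2.6947.

(0,0): Delta=1.0000 Bond=-17.3053
(1,0): Delta=1.0000 Bond=-17.8245
(1,1): Delta=1.0000 Bond=-17.8245
(2,0): Delta=1.0000 Bond=-18.3592
(2,1): Delta=1.0000 Bond=-18.3592
(2,2): Delta=1.0000 Bond=-18.3592
V0=2.6947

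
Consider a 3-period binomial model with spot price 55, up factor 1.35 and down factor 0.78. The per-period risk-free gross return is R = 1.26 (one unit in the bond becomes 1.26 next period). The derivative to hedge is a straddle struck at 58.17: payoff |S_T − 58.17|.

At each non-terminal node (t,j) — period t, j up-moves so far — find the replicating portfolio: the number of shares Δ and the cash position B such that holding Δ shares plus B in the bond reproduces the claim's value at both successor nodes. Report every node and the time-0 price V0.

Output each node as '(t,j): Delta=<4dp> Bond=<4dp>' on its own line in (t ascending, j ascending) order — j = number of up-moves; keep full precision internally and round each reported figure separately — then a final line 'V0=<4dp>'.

No-arbitrage ⇒ martingale measure with p* = (R−d)/(u−d) = 0.8421.
Terminal payoffs: V(3,0)=32.0696, V(3,1)=12.9963, V(3,2)=20.0153, V(3,3)=77.1506
Node (2,0) S=33.4620: V=(p*·12.9963+(1−p*)·32.0696)/1.26=12.7047; Δ=(12.9963−32.0696)/(45.1737−26.1004)=-1.0000; B=V−Δ·S=46.1667
Node (2,1) S=57.9150: V=(p*·20.0153+(1−p*)·12.9963)/1.26=15.0056; Δ=(20.0153−12.9963)/(78.1853−45.1737)=0.2126; B=V−Δ·S=2.6916
Node (2,2) S=100.2375: V=(p*·77.1506+(1−p*)·20.0153)/1.26=54.0708; Δ=(77.1506−20.0153)/(135.3206−78.1853)=1.0000; B=V−Δ·S=-46.1667
Node (1,0) S=42.9000: V=(p*·15.0056+(1−p*)·12.7047)/1.26=11.6208; Δ=(15.0056−12.7047)/(57.9150−33.4620)=0.0941; B=V−Δ·S=7.5842
Node (1,1) S=74.2500: V=(p*·54.0708+(1−p*)·15.0056)/1.26=38.0180; Δ=(54.0708−15.0056)/(100.2375−57.9150)=0.9230; B=V−Δ·S=-30.5176
Node (0,0) S=55.0000: V=(p*·38.0180+(1−p*)·11.6208)/1.26=26.8651; Δ=(38.0180−11.6208)/(74.2500−42.9000)=0.8420; B=V−Δ·S=-19.4457
Root portfolio cost Δ·55+B reproduces V0=26.8651.

(0,0): Delta=0.8420 Bond=-19.4457
(1,0): Delta=0.0941 Bond=7.5842
(1,1): Delta=0.9230 Bond=-30.5176
(2,0): Delta=-1.0000 Bond=46.1667
(2,1): Delta=0.2126 Bond=2.6916
(2,2): Delta=1.0000 Bond=-46.1667
V0=26.8651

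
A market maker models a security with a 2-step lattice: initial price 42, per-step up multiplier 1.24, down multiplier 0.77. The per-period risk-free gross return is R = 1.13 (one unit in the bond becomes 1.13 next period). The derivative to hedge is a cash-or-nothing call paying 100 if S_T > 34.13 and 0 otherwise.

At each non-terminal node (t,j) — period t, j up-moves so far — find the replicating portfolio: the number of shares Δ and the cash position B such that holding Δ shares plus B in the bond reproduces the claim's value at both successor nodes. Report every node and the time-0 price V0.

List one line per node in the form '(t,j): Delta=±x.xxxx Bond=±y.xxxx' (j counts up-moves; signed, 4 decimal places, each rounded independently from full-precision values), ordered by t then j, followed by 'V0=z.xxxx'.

Since d<R<u, set p* = (R−d)/(u−d) = 0.7660; price each node as the discounted p*-expectation of its children.
Terminal payoffs: V(2,0)=0.0000, V(2,1)=100.0000, V(2,2)=100.0000
Node (1,0) S=32.3400: V=(p*·100.0000+(1−p*)·0.0000)/1.13=67.7838; Δ=(100.0000−0.0000)/(40.1016−24.9018)=6.5790; B=V−Δ·S=-144.9821
Node (1,1) S=52.0800: V=(p*·100.0000+(1−p*)·100.0000)/1.13=88.4956; Δ=(100.0000−100.0000)/(64.5792−40.1016)=0.0000; B=V−Δ·S=88.4956
Node (0,0) S=42.0000: V=(p*·88.4956+(1−p*)·67.7838)/1.13=74.0249; Δ=(88.4956−67.7838)/(52.0800−32.3400)=1.0492; B=V−Δ·S=29.9574
Self-financing check: at every node Δ·S+B equals the discounted successor values.

(0,0): Delta=1.0492 Bond=29.9574
(1,0): Delta=6.5790 Bond=-144.9821
(1,1): Delta=0.0000 Bond=88.4956
V0=74.0249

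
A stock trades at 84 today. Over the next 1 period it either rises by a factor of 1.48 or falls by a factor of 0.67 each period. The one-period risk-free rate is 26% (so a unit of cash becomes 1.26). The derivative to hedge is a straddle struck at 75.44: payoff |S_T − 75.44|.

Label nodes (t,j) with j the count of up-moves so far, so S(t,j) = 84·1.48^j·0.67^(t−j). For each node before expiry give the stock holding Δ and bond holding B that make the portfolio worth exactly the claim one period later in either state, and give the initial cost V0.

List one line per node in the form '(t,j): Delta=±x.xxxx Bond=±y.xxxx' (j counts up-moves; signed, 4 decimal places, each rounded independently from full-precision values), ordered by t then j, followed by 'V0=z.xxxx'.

The replicating-portfolio and risk-neutral prices coincide; use p* = (1.26−0.67)/(1.48−0.67) = 0.7284 for the latter.
Terminal payoffs: V(1,0)=19.1600, V(1,1)=48.8800
Node (0,0) S=84.0000: V=(p*·48.8800+(1−p*)·19.1600)/1.26=32.3872; Δ=(48.8800−19.1600)/(124.3200−56.2800)=0.4368; B=V−Δ·S=-4.3041
Each (Δ,B) replicates both successor values, so the strategy is self-financing and V0 is arbitrage-free.

(0,0): Delta=0.4368 Bond=-4.3041
V0=32.3872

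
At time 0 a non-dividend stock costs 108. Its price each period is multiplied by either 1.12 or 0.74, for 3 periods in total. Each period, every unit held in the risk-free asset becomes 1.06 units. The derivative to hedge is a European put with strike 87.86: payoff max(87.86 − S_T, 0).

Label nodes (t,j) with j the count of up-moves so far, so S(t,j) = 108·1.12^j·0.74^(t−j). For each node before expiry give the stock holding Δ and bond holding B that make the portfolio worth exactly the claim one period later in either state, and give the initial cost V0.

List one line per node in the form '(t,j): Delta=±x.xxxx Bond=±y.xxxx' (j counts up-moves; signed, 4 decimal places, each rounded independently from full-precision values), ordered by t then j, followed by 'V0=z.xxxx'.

Since d<R<u, set p* = (R−d)/(u−d) = 0.8421; price each node as the discounted p*-expectation of its children.
Terminal payoffs: V(3,0)=44.0958, V(3,1)=21.6223, V(3,2)=0.0000, V(3,3)=0.0000
Node (2,0) S=59.1408: V=(p*·21.6223+(1−p*)·44.0958)/1.06=23.7460; Δ=(21.6223−44.0958)/(66.2377−43.7642)=-1.0000; B=V−Δ·S=82.8868
Node (2,1) S=89.5104: V=(p*·0.0000+(1−p*)·21.6223)/1.06=3.2208; Δ=(0.0000−21.6223)/(100.2516−66.2377)=-0.6357; B=V−Δ·S=60.1216
Node (2,2) S=135.4752: V=(p*·0.0000+(1−p*)·0.0000)/1.06=0.0000; Δ=(0.0000−0.0000)/(151.7322−100.2516)=0.0000; B=V−Δ·S=0.0000
Node (1,0) S=79.9200: V=(p*·3.2208+(1−p*)·23.7460)/1.06=6.0959; Δ=(3.2208−23.7460)/(89.5104−59.1408)=-0.6758; B=V−Δ·S=60.1095
Node (1,1) S=120.9600: V=(p*·0.0000+(1−p*)·3.2208)/1.06=0.4798; Δ=(0.0000−3.2208)/(135.4752−89.5104)=-0.0701; B=V−Δ·S=8.9556
Node (0,0) S=108.0000: V=(p*·0.4798+(1−p*)·6.0959)/1.06=1.2892; Δ=(0.4798−6.0959)/(120.9600−79.9200)=-0.1368; B=V−Δ·S=16.0684
Self-financing check: at every node Δ·S+B equals the discounted successor values.

(0,0): Delta=-0.1368 Bond=16.0684
(1,0): Delta=-0.6758 Bond=60.1095
(1,1): Delta=-0.0701 Bond=8.9556
(2,0): Delta=-1.0000 Bond=82.8868
(2,1): Delta=-0.6357 Bond=60.1216
(2,2): Delta=0.0000 Bond=0.0000
V0=1.2892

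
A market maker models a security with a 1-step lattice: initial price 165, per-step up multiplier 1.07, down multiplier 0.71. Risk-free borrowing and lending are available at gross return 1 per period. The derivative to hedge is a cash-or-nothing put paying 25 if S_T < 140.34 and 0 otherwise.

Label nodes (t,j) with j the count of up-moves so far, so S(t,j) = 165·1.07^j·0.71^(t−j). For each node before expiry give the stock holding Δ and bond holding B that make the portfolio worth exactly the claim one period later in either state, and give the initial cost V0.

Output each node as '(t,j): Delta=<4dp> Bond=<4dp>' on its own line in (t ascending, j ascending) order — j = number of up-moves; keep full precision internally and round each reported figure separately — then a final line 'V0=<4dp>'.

Since d<R<u, set p* = (R−d)/(u−d) = 0.8056; price each node as the discounted p*-expectation of its children.
Payoff layer (t=1): V(1,0)=25.0000, V(1,1)=0.0000
  t=0,j=0: stock 165.0000 → up 176.5500 (V=0.0000), down 117.1500 (V=25.0000). Price 4.8611; hedge Δ=-0.4209, bond B=74.3056.
The time-0 hedge costs 4.8611, which is the no-arbitrage price.

(0,0): Delta=-0.4209 Bond=74.3056
V0=4.8611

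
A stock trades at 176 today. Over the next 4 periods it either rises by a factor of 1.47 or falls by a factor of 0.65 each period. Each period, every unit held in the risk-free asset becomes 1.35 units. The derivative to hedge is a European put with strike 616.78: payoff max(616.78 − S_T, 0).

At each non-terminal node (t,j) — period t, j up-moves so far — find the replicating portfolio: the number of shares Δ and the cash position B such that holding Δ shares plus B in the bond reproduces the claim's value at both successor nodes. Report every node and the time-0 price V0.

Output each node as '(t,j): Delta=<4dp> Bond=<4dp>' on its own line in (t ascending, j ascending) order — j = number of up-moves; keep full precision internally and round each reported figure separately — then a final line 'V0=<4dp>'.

Under the risk-neutral measure, an up-move has probability p* = (R−d)/(u−d) = 0.8537 and values discount at R = 1.35.
At expiry t=4: V(4,0)=585.3629, V(4,1)=545.7290, V(4,2)=456.0955, V(4,3)=253.3858, V(4,4)=0.0000
(3,0): S=48.3340. Δ = (V_up−V_dn)/(S_up−S_dn) = (545.7290−585.3629)/(71.0510−31.4171) = -1.0000. V = [p*·545.7290 + (1−p*)·585.3629]/1.35 = 408.5401. B = V − Δ·S = 456.8741.
(3,1): S=109.3092. Δ = (V_up−V_dn)/(S_up−S_dn) = (456.0955−545.7290)/(160.6845−71.0510) = -1.0000. V = [p*·456.0955 + (1−p*)·545.7290]/1.35 = 347.5649. B = V − Δ·S = 456.8741.
(3,2): S=247.2070. Δ = (V_up−V_dn)/(S_up−S_dn) = (253.3858−456.0955)/(363.3942−160.6845) = -1.0000. V = [p*·253.3858 + (1−p*)·456.0955]/1.35 = 209.6671. B = V − Δ·S = 456.8741.
(3,3): S=559.0680. Δ = (V_up−V_dn)/(S_up−S_dn) = (0.0000−253.3858)/(821.8300−363.3942) = -0.5527. V = [p*·0.0000 + (1−p*)·253.3858]/1.35 = 27.4673. B = V − Δ·S = 336.4743.
(2,0): S=74.3600. Δ = (V_up−V_dn)/(S_up−S_dn) = (347.5649−408.5401)/(109.3092−48.3340) = -1.0000. V = [p*·347.5649 + (1−p*)·408.5401]/1.35 = 264.0652. B = V − Δ·S = 338.4252.
(2,1): S=168.1680. Δ = (V_up−V_dn)/(S_up−S_dn) = (209.6671−347.5649)/(247.2070−109.3092) = -1.0000. V = [p*·209.6671 + (1−p*)·347.5649]/1.35 = 170.2572. B = V − Δ·S = 338.4252.
(2,2): S=380.3184. Δ = (V_up−V_dn)/(S_up−S_dn) = (27.4673−209.6671)/(559.0680−247.2070) = -0.5842. V = [p*·27.4673 + (1−p*)·209.6671]/1.35 = 40.0968. B = V − Δ·S = 262.2917.
(1,0): S=114.4000. Δ = (V_up−V_dn)/(S_up−S_dn) = (170.2572−264.0652)/(168.1680−74.3600) = -1.0000. V = [p*·170.2572 + (1−p*)·264.0652]/1.35 = 136.2854. B = V − Δ·S = 250.6854.
(1,1): S=258.7200. Δ = (V_up−V_dn)/(S_up−S_dn) = (40.0968−170.2572)/(380.3184−168.1680) = -0.6135. V = [p*·40.0968 + (1−p*)·170.2572]/1.35 = 43.8109. B = V − Δ·S = 202.5431.
(0,0): S=176.0000. Δ = (V_up−V_dn)/(S_up−S_dn) = (43.8109−136.2854)/(258.7200−114.4000) = -0.6408. V = [p*·43.8109 + (1−p*)·136.2854]/1.35 = 42.4768. B = V − Δ·S = 155.2506.
Self-financing check: at every node Δ·S+B equals the discounted successor values.

(0,0): Delta=-0.6408 Bond=155.2506
(1,0): Delta=-1.0000 Bond=250.6854
(1,1): Delta=-0.6135 Bond=202.5431
(2,0): Delta=-1.0000 Bond=338.4252
(2,1): Delta=-1.0000 Bond=338.4252
(2,2): Delta=-0.5842 Bond=262.2917
(3,0): Delta=-1.0000 Bond=456.8741
(3,1): Delta=-1.0000 Bond=456.8741
(3,2): Delta=-1.0000 Bond=456.8741
(3,3): Delta=-0.5527 Bond=336.4743
V0=42.4768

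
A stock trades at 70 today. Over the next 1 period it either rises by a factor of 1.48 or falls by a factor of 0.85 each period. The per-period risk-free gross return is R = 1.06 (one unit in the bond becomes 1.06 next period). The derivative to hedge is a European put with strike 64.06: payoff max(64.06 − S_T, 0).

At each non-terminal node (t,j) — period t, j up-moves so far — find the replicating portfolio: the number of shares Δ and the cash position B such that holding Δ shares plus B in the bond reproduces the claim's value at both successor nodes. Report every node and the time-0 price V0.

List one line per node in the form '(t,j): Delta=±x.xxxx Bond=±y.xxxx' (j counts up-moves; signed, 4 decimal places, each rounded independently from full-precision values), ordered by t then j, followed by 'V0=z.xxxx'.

Under the risk-neutral measure, an up-move has probability p* = (R−d)/(u−d) = 0.3333 and values discount at R = 1.06.
Terminal payoffs: V(1,0)=4.5600, V(1,1)=0.0000
Node (0,0) S=70.0000: V=(p*·0.0000+(1−p*)·4.5600)/1.06=2.8679; Δ=(0.0000−4.5600)/(103.6000−59.5000)=-0.1034; B=V−Δ·S=10.1060
The time-0 hedge costs 2.8679, which is the no-arbitrage price.

(0,0): Delta=-0.1034 Bond=10.1060
V0=2.8679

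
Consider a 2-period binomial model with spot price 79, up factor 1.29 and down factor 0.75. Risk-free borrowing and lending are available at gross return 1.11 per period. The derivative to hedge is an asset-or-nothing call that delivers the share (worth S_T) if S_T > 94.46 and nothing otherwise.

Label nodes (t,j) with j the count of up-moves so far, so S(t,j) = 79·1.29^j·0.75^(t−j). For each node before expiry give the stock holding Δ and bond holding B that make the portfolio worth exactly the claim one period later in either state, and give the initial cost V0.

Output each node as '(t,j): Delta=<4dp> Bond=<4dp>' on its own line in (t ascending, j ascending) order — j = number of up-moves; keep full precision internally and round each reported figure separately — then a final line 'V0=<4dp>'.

The replicating-portfolio and risk-neutral prices coincide; use p* = (1.11−0.75)/(1.29−0.75) = 0.6667 for the latter.
At expiry t=2: V(2,0)=0.0000, V(2,1)=0.0000, V(2,2)=131.4639
(1,0): S=59.2500. Δ = (V_up−V_dn)/(S_up−S_dn) = (0.0000−0.0000)/(76.4325−44.4375) = 0.0000. V = [p*·0.0000 + (1−p*)·0.0000]/1.11 = 0.0000. B = V − Δ·S = 0.0000.
(1,1): S=101.9100. Δ = (V_up−V_dn)/(S_up−S_dn) = (131.4639−0.0000)/(131.4639−76.4325) = 2.3889. V = [p*·131.4639 + (1−p*)·0.0000]/1.11 = 78.9573. B = V − Δ·S = -164.4944.
(0,0): S=79.0000. Δ = (V_up−V_dn)/(S_up−S_dn) = (78.9573−0.0000)/(101.9100−59.2500) = 1.8509. V = [p*·78.9573 + (1−p*)·0.0000]/1.11 = 47.4218. B = V − Δ·S = -98.7954.
Root portfolio cost Δ·79+B reproduces V0=47.4218.

(0,0): Delta=1.8509 Bond=-98.7954
(1,0): Delta=0.0000 Bond=0.0000
(1,1): Delta=2.3889 Bond=-164.4944
V0=47.4218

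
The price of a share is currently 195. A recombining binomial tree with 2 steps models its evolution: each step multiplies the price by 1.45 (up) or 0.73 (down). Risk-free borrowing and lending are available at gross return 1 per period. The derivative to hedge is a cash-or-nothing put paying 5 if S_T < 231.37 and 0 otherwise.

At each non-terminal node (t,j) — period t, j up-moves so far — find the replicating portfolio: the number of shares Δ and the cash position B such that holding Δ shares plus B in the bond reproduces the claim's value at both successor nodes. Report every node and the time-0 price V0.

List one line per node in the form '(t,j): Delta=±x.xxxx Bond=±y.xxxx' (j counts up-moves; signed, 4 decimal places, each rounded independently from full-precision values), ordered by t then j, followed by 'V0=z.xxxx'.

Since d<R<u, set p* = (R−d)/(u−d) = 0.3750; price each node as the discounted p*-expectation of its children.
At expiry t=2: V(2,0)=5.0000, V(2,1)=5.0000, V(2,2)=0.0000
Node (1,0) S=142.3500: V=(p*·5.0000+(1−p*)·5.0000)/1=5.0000; Δ=(5.0000−5.0000)/(206.4075−103.9155)=0.0000; B=V−Δ·S=5.0000
Node (1,1) S=282.7500: V=(p*·0.0000+(1−p*)·5.0000)/1=3.1250; Δ=(0.0000−5.0000)/(409.9875−206.4075)=-0.0246; B=V−Δ·S=10.0694
Node (0,0) S=195.0000: V=(p*·3.1250+(1−p*)·5.0000)/1=4.2969; Δ=(3.1250−5.0000)/(282.7500−142.3500)=-0.0134; B=V−Δ·S=6.9010
Self-financing check: at every node Δ·S+B equals the discounted successor values.

(0,0): Delta=-0.0134 Bond=6.9010
(1,0): Delta=0.0000 Bond=5.0000
(1,1): Delta=-0.0246 Bond=10.0694
V0=4.2969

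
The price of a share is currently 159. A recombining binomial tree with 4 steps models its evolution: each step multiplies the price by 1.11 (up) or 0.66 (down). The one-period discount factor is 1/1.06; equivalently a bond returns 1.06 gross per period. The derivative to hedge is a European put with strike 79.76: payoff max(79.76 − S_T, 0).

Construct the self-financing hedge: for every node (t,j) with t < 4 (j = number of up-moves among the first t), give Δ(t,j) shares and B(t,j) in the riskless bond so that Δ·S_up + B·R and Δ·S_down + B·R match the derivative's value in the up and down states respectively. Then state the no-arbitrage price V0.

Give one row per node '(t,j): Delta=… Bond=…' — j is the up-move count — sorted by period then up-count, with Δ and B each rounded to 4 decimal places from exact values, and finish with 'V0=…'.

The replicating-portfolio and risk-neutral prices coincide; use p* = (1.06−0.66)/(1.11−0.66) = 0.8889 for the latter.
Terminal values V(4,·): V(4,0)=49.5902, V(4,1)=29.0198, V(4,2)=0.0000, V(4,3)=0.0000, V(4,4)=0.0000
Node (3,0) S=45.7119: V=(p*·29.0198+(1−p*)·49.5902)/1.06=29.5334; Δ=(29.0198−49.5902)/(50.7402−30.1698)=-1.0000; B=V−Δ·S=75.2453
Node (3,1) S=76.8790: V=(p*·0.0000+(1−p*)·29.0198)/1.06=3.0419; Δ=(0.0000−29.0198)/(85.3357−50.7402)=-0.8388; B=V−Δ·S=67.5304
Node (3,2) S=129.2966: V=(p*·0.0000+(1−p*)·0.0000)/1.06=0.0000; Δ=(0.0000−0.0000)/(143.5192−85.3357)=0.0000; B=V−Δ·S=0.0000
Node (3,3) S=217.4533: V=(p*·0.0000+(1−p*)·0.0000)/1.06=0.0000; Δ=(0.0000−0.0000)/(241.3732−143.5192)=0.0000; B=V−Δ·S=0.0000
Node (2,0) S=69.2604: V=(p*·3.0419+(1−p*)·29.5334)/1.06=5.6466; Δ=(3.0419−29.5334)/(76.8790−45.7119)=-0.8500; B=V−Δ·S=64.5166
Node (2,1) S=116.4834: V=(p*·0.0000+(1−p*)·3.0419)/1.06=0.3189; Δ=(0.0000−3.0419)/(129.2966−76.8790)=-0.0580; B=V−Δ·S=7.0787
Node (2,2) S=195.9039: V=(p*·0.0000+(1−p*)·0.0000)/1.06=0.0000; Δ=(0.0000−0.0000)/(217.4533−129.2966)=0.0000; B=V−Δ·S=0.0000
Node (1,0) S=104.9400: V=(p*·0.3189+(1−p*)·5.6466)/1.06=0.8593; Δ=(0.3189−5.6466)/(116.4834−69.2604)=-0.1128; B=V−Δ·S=12.6987
Node (1,1) S=176.4900: V=(p*·0.0000+(1−p*)·0.3189)/1.06=0.0334; Δ=(0.0000−0.3189)/(195.9039−116.4834)=-0.0040; B=V−Δ·S=0.7420
Node (0,0) S=159.0000: V=(p*·0.0334+(1−p*)·0.8593)/1.06=0.1181; Δ=(0.0334−0.8593)/(176.4900−104.9400)=-0.0115; B=V−Δ·S=1.9533
The time-0 hedge costs 0.1181, which is the no-arbitrage price.

(0,0): Delta=-0.0115 Bond=1.9533
(1,0): Delta=-0.1128 Bond=12.6987
(1,1): Delta=-0.0040 Bond=0.7420
(2,0): Delta=-0.8500 Bond=64.5166
(2,1): Delta=-0.0580 Bond=7.0787
(2,2): Delta=0.0000 Bond=0.0000
(3,0): Delta=-1.0000 Bond=75.2453
(3,1): Delta=-0.8388 Bond=67.5304
(3,2): Delta=0.0000 Bond=0.0000
(3,3): Delta=0.0000 Bond=0.0000
V0=0.1181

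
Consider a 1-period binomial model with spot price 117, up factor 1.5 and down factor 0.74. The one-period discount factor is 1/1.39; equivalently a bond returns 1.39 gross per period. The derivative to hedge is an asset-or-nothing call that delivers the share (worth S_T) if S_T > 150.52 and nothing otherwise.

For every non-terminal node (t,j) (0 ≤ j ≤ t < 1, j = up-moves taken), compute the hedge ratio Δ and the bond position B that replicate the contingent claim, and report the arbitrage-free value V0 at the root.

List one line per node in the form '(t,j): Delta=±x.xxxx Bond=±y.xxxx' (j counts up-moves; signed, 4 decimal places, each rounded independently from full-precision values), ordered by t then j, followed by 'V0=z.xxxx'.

(0,0): Delta=1.9737 Bond=-122.9364
V0=107.9847

Under the risk-neutral measure, an up-move has probability p* = (R−d)/(u−d) = 0.8553 and values discount at R = 1.39.
At expiry t=1: V(1,0)=0.0000, V(1,1)=175.5000
Node (0,0) S=117.0000: V=(p*·175.5000+(1−p*)·0.0000)/1.39=107.9847; Δ=(175.5000−0.0000)/(175.5000−86.5800)=1.9737; B=V−Δ·S=-122.9364
Check: Δ(0,0)·S0 + B(0,0) = 107.9847 = V0.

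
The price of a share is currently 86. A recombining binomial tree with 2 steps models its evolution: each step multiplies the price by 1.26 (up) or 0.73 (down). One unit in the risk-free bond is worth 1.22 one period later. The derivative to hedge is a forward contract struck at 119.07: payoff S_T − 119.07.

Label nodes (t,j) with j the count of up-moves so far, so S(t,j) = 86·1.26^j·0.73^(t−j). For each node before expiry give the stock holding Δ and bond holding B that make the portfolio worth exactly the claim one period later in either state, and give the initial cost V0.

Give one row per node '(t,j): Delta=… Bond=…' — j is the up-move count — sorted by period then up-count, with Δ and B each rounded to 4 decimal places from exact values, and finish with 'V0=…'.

(0,0): Delta=1.0000 Bond=-79.9987
(1,0): Delta=1.0000 Bond=-97.5984
(1,1): Delta=1.0000 Bond=-97.5984
V0=6.0013

No-arbitrage ⇒ martingale measure with p* = (R−d)/(u−d) = 0.9245.
Terminal payoffs: V(2,0)=-73.2406, V(2,1)=-39.9672, V(2,2)=17.4636
(1,0): S=62.7800. Δ = (V_up−V_dn)/(S_up−S_dn) = (-39.9672−-73.2406)/(79.1028−45.8294) = 1.0000. V = [p*·-39.9672 + (1−p*)·-73.2406]/1.22 = -34.8184. B = V − Δ·S = -97.5984.
(1,1): S=108.3600. Δ = (V_up−V_dn)/(S_up−S_dn) = (17.4636−-39.9672)/(136.5336−79.1028) = 1.0000. V = [p*·17.4636 + (1−p*)·-39.9672]/1.22 = 10.7616. B = V − Δ·S = -97.5984.
(0,0): S=86.0000. Δ = (V_up−V_dn)/(S_up−S_dn) = (10.7616−-34.8184)/(108.3600−62.7800) = 1.0000. V = [p*·10.7616 + (1−p*)·-34.8184]/1.22 = 6.0013. B = V − Δ·S = -79.9987.
The time-0 hedge costs 6.0013, which is the no-arbitrage price.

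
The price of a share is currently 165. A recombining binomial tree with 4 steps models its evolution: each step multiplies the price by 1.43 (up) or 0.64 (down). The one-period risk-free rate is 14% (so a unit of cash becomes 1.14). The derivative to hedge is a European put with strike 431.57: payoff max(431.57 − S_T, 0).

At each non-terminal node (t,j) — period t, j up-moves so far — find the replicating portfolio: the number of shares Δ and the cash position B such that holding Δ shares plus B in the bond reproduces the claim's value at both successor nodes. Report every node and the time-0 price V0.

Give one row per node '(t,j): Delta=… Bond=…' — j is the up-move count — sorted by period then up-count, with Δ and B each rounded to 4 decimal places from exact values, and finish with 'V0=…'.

No-arbitrage ⇒ martingale measure with p* = (R−d)/(u−d) = 0.6329.
Terminal payoffs: V(4,0)=403.8876, V(4,1)=369.7171, V(4,2)=293.3675, V(4,3)=122.7737, V(4,4)=0.0000
(3,0): S=43.2538. Δ = (V_up−V_dn)/(S_up−S_dn) = (369.7171−403.8876)/(61.8529−27.6824) = -1.0000. V = [p*·369.7171 + (1−p*)·403.8876]/1.14 = 335.3164. B = V − Δ·S = 378.5702.
(3,1): S=96.6451. Δ = (V_up−V_dn)/(S_up−S_dn) = (293.3675−369.7171)/(138.2025−61.8529) = -1.0000. V = [p*·293.3675 + (1−p*)·369.7171]/1.14 = 281.9251. B = V − Δ·S = 378.5702.
(3,2): S=215.9414. Δ = (V_up−V_dn)/(S_up−S_dn) = (122.7737−293.3675)/(308.7963−138.2025) = -1.0000. V = [p*·122.7737 + (1−p*)·293.3675]/1.14 = 162.6287. B = V − Δ·S = 378.5702.
(3,3): S=482.4942. Δ = (V_up−V_dn)/(S_up−S_dn) = (0.0000−122.7737)/(689.9666−308.7963) = -0.3221. V = [p*·0.0000 + (1−p*)·122.7737]/1.14 = 39.5341. B = V − Δ·S = 194.9439.
(2,0): S=67.5840. Δ = (V_up−V_dn)/(S_up−S_dn) = (281.9251−335.3164)/(96.6451−43.2538) = -1.0000. V = [p*·281.9251 + (1−p*)·335.3164]/1.14 = 264.4951. B = V − Δ·S = 332.0791.
(2,1): S=151.0080. Δ = (V_up−V_dn)/(S_up−S_dn) = (162.6287−281.9251)/(215.9414−96.6451) = -1.0000. V = [p*·162.6287 + (1−p*)·281.9251]/1.14 = 181.0711. B = V − Δ·S = 332.0791.
(2,2): S=337.4085. Δ = (V_up−V_dn)/(S_up−S_dn) = (39.5341−162.6287)/(482.4942−215.9414) = -0.4618. V = [p*·39.5341 + (1−p*)·162.6287]/1.14 = 74.3164. B = V − Δ·S = 230.1325.
(1,0): S=105.6000. Δ = (V_up−V_dn)/(S_up−S_dn) = (181.0711−264.4951)/(151.0080−67.5840) = -1.0000. V = [p*·181.0711 + (1−p*)·264.4951]/1.14 = 185.6975. B = V − Δ·S = 291.2975.
(1,1): S=235.9500. Δ = (V_up−V_dn)/(S_up−S_dn) = (74.3164−181.0711)/(337.4085−151.0080) = -0.5727. V = [p*·74.3164 + (1−p*)·181.0711]/1.14 = 99.5657. B = V − Δ·S = 234.6982.
(0,0): S=165.0000. Δ = (V_up−V_dn)/(S_up−S_dn) = (99.5657−185.6975)/(235.9500−105.6000) = -0.6608. V = [p*·99.5657 + (1−p*)·185.6975]/1.14 = 115.0734. B = V − Δ·S = 224.1010.
Each (Δ,B) replicates both successor values, so the strategy is self-financing and V0 is arbitrage-free.

(0,0): Delta=-0.6608 Bond=224.1010
(1,0): Delta=-1.0000 Bond=291.2975
(1,1): Delta=-0.5727 Bond=234.6982
(2,0): Delta=-1.0000 Bond=332.0791
(2,1): Delta=-1.0000 Bond=332.0791
(2,2): Delta=-0.4618 Bond=230.1325
(3,0): Delta=-1.0000 Bond=378.5702
(3,1): Delta=-1.0000 Bond=378.5702
(3,2): Delta=-1.0000 Bond=378.5702
(3,3): Delta=-0.3221 Bond=194.9439
V0=115.0734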